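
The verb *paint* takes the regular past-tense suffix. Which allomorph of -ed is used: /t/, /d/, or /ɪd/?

/ɪd/

The stem *paint* ends in /t/ or /d/.
The -ed suffix is realized as /ɪd/ after /t, d/; as /t/ after other voiceless consonants; and as /d/ after other voiced sounds.
So -ed on *paint* is pronounced /ɪd/.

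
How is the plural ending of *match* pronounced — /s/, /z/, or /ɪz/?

The stem *match* ends in a sibilant (/s, z, ʃ, ʒ, tʃ, dʒ/).
The plural suffix surfaces as /ɪz/ after sibilants, /s/ after other voiceless consonants, and /z/ after other voiced sounds.
So the plural -s on *match* is pronounced /ɪz/.

/ɪz/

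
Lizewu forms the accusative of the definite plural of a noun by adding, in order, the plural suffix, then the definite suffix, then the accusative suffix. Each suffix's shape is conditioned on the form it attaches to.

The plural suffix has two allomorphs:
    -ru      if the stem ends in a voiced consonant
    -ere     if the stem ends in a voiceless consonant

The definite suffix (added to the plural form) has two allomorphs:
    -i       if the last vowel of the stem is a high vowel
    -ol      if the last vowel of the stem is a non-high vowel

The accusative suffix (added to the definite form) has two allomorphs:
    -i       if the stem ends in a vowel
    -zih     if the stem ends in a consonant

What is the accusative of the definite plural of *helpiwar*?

*helpiwar*: final consonant = /r/, voiced → -ru → *helpiwarru*.
Since the last vowel of the plural form *helpiwarru* is /u/ (a high vowel), it takes -i, giving *helpiwarrui*.
The definite form *helpiwarrui* — final sound /i/ (a vowel) → -i → *helpiwarruii*.

helpiwarruii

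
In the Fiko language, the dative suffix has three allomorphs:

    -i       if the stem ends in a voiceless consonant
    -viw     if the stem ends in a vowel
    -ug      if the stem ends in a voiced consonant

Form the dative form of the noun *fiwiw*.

fiwiwug

*fiwiw* — final sound /w/ (a voiced consonant) → -ug → *fiwiwug*.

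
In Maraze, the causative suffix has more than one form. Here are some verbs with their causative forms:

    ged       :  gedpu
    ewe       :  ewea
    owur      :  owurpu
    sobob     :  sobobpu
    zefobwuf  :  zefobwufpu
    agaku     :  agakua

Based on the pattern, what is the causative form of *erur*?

erurpu

The alternation tracks the final sound of the stem — -pu when the stem ends in a consonant (*ged*, *owur*, *sobob*, *zefobwuf*); -a when the stem ends in a vowel (*ewe*, *agaku*).
*erur* — final sound /r/ (a consonant) → -pu → *erurpu*.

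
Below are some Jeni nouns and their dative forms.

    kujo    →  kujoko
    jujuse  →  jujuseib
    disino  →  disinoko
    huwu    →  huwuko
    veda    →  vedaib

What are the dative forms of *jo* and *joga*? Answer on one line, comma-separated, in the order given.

joko, jogaib

The pattern is rounding harmony: -ko when the last vowel of the stem is a rounded vowel (*kujo*, *disino*, *huwu*); -ib when the last vowel of the stem is an unrounded vowel (*jujuse*, *veda*).
The last vowel of *jo* is /o/, which is a rounded vowel, so the suffix is -ko, giving *joko*.
Since the last vowel of *joga* is /a/ (an unrounded vowel), it takes -ib, giving *jogaib*.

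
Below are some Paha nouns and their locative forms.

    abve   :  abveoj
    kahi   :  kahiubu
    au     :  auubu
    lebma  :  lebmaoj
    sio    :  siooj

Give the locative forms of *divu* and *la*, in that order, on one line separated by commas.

The pattern is height harmony: -ubu when the last vowel of the stem is a high vowel (*kahi*, *au*); -oj when the last vowel of the stem is a non-high vowel (*abve*, *lebma*, *sio*).
*divu* — last vowel /u/ (a high vowel) → -ubu → *divuubu*.
Since the last vowel of *la* is /a/ (a non-high vowel), it takes -oj, giving *laoj*.

divuubu, laoj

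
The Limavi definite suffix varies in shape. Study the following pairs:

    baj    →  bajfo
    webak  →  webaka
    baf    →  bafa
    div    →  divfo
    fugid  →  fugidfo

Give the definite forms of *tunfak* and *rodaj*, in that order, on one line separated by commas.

Looking at the final consonant of each stem: -a when the stem ends in a voiceless consonant (*webak*, *baf*); -fo when the stem ends in a voiced consonant (*baj*, *div*, *fugid*).
*tunfak* — final consonant /k/ (voiceless) → -a → *tunfaka*.
The final consonant of *rodaj* is /j/, which is voiced, so the suffix is -fo, giving *rodajfo*.

tunfaka, rodajfo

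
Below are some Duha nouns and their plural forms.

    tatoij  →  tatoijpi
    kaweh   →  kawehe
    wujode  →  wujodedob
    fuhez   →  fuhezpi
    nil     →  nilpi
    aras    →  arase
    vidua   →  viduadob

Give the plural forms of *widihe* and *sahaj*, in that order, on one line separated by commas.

widihedob, sahajpi

The alternation tracks the final sound of the stem — -e when the stem ends in a voiceless consonant (*kaweh*, *aras*); -pi when the stem ends in a voiced consonant (*tatoij*, *fuhez*, *nil*); -dob when the stem ends in a vowel (*wujode*, *vidua*).
Since the final sound of *widihe* is /e/ (a vowel), it takes -dob, giving *widihedob*.
The final sound of *sahaj* is /j/, which is a voiced consonant, so the suffix is -pi, giving *sahajpi*.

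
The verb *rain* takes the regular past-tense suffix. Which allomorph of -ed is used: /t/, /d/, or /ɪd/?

/d/

The stem *rain* ends in a voiced sound other than /d/.
The -ed suffix is realized as /ɪd/ after /t, d/; as /t/ after other voiceless consonants; and as /d/ after other voiced sounds.
So -ed on *rain* is pronounced /d/.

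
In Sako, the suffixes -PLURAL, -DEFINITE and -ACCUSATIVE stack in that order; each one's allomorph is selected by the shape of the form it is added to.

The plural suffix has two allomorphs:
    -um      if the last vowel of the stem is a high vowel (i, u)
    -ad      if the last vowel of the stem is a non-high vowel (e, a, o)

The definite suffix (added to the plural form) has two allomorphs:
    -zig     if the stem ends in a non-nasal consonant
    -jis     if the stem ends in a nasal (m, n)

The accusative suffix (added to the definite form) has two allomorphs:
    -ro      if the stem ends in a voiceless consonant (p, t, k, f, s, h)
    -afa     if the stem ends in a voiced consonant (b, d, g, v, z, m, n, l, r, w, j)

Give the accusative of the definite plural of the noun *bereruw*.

Since the last vowel of *bereruw* is /u/ (a high vowel), it takes -um, giving *bereruwum*.
Since the final consonant of the plural form *bereruwum* is /m/ (a nasal), it takes -jis, giving *bereruwumjis*.
The final consonant of the definite form *bereruwumjis* is /s/, which is voiceless, so the accusative suffix is -ro, giving *bereruwumjisro*.

bereruwumjisro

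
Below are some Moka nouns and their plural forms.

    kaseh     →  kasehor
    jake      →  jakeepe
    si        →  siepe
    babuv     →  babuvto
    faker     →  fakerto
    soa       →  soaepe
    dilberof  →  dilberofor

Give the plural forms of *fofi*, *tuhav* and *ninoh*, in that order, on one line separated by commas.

The suffix is conditioned by the final sound: -or when the stem ends in a voiceless consonant (*kaseh*, *dilberof*); -to when the stem ends in a voiced consonant (*babuv*, *faker*); -epe when the stem ends in a vowel (*jake*, *si*, *soa*).
*fofi* — final sound /i/ (a vowel) → -epe → *fofiepe*.
The final sound of *tuhav* is /v/, which is a voiced consonant, so the suffix is -to, giving *tuhavto*.
Since the final sound of *ninoh* is /h/ (a voiceless consonant), it takes -or, giving *ninohor*.

fofiepe, tuhavto, ninohor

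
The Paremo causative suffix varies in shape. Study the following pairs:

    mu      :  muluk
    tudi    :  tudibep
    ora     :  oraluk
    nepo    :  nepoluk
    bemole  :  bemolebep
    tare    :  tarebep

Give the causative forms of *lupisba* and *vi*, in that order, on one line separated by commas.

The suffix is conditioned by the last vowel: -bep when the last vowel of the stem is a front vowel (*tudi*, *bemole*, *tare*); -luk when the last vowel of the stem is a back vowel (*mu*, *ora*, *nepo*).
*lupisba*: last vowel = /a/, a back vowel → -luk → *lupisbaluk*.
Since the last vowel of *vi* is /i/ (a front vowel), it takes -bep, giving *vibep*.

lupisbaluk, vibep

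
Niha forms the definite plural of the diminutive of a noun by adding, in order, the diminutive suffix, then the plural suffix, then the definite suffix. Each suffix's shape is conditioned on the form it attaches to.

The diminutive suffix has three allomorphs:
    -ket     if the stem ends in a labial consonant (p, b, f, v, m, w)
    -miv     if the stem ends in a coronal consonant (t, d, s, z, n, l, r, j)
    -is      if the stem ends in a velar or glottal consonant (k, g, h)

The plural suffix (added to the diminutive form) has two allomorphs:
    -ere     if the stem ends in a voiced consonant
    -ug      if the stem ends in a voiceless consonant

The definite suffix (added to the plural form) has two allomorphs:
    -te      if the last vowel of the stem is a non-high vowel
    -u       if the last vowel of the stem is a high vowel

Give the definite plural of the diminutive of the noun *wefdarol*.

wefdarolmiverete

Since the final consonant of *wefdarol* is /l/ (coronal), it takes -miv, giving *wefdarolmiv*.
Since the final consonant of the diminutive form *wefdarolmiv* is /v/ (voiced), it takes -ere, giving *wefdarolmivere*.
The last vowel of the plural form *wefdarolmivere* is /e/, which is a non-high vowel, so the definite suffix is -te, giving *wefdarolmiverete*.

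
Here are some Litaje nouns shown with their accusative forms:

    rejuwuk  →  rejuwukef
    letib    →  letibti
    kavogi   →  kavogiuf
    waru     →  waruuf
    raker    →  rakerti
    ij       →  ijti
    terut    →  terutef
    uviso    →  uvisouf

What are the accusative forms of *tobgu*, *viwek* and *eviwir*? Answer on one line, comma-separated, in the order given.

The alternation tracks the final sound of the stem — -ef when the stem ends in a voiceless consonant (*rejuwuk*, *terut*); -ti when the stem ends in a voiced consonant (*letib*, *raker*, *ij*); -uf when the stem ends in a vowel (*kavogi*, *waru*, *uviso*).
*tobgu* — final sound /u/ (a vowel) → -uf → *tobguuf*.
*viwek* — final sound /k/ (a voiceless consonant) → -ef → *viwekef*.
Since the final sound of *eviwir* is /r/ (a voiced consonant), it takes -ti, giving *eviwirti*.

tobguuf, viwekef, eviwirti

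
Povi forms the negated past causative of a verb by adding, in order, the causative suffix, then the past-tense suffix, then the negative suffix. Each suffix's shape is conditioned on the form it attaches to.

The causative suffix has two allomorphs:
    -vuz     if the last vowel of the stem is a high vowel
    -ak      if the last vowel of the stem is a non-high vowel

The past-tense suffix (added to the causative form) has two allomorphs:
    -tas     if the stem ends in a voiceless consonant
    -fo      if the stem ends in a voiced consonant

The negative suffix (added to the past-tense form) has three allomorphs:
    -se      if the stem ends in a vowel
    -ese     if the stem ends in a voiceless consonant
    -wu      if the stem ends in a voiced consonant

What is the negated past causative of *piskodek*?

*piskodek*: last vowel = /e/, a non-high vowel → -ak → *piskodekak*.
The causative form *piskodekak* — final consonant /k/ (voiceless) → -tas → *piskodekaktas*.
The past-tense form *piskodekaktas* — final sound /s/ (a voiceless consonant) → -ese → *piskodekaktasese*.

piskodekaktasese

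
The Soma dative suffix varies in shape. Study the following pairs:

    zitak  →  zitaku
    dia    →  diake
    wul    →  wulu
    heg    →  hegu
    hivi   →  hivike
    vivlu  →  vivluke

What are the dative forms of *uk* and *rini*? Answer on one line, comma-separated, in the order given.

uku, rinike

The pattern is consonant vs. vowel: -u when the stem ends in a consonant (*zitak*, *wul*, *heg*); -ke when the stem ends in a vowel (*dia*, *hivi*, *vivlu*).
*uk* — final sound /k/ (a consonant) → -u → *uku*.
*rini*: final sound = /i/, a vowel → -ke → *rinike*.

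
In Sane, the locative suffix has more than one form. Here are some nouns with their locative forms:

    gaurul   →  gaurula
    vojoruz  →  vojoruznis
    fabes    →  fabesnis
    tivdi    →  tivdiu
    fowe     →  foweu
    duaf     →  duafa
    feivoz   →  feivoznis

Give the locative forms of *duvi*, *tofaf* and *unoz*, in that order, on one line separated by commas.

duviu, tofafa, unoznis

The suffix is conditioned by the final sound: -nis when the stem ends in a sibilant (*vojoruz*, *fabes*, *feivoz*); -a when the stem ends in a non-sibilant consonant (*gaurul*, *duaf*); -u when the stem ends in a vowel (*tivdi*, *fowe*).
*duvi*: final sound = /i/, a vowel → -u → *duviu*.
*tofaf*: final sound = /f/, a non-sibilant consonant → -a → *tofafa*.
*unoz*: final sound = /z/, a sibilant → -nis → *unoznis*.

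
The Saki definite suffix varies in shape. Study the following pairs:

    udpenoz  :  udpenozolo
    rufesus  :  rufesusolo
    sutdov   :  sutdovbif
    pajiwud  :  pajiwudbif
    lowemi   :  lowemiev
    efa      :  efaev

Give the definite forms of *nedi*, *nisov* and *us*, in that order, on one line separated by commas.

The alternation tracks the final sound of the stem — -olo when the stem ends in a sibilant (*udpenoz*, *rufesus*); -bif when the stem ends in a non-sibilant consonant (*sutdov*, *pajiwud*); -ev when the stem ends in a vowel (*lowemi*, *efa*).
*nedi*: final sound = /i/, a vowel → -ev → *nediev*.
*nisov*: final sound = /v/, a non-sibilant consonant → -bif → *nisovbif*.
The final sound of *us* is /s/, which is a sibilant, so the suffix is -olo, giving *usolo*.

nediev, nisovbif, usolo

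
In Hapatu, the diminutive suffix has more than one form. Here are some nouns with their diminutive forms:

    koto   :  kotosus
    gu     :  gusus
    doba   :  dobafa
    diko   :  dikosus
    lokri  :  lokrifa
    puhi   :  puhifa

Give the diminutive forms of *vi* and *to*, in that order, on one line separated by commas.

The alternation tracks the last vowel of the stem — -sus when the last vowel of the stem is a rounded vowel (*koto*, *gu*, *diko*); -fa when the last vowel of the stem is an unrounded vowel (*doba*, *lokri*, *puhi*).
*vi* — last vowel /i/ (an unrounded vowel) → -fa → *vifa*.
The last vowel of *to* is /o/, which is a rounded vowel, so the suffix is -sus, giving *tosus*.

vifa, tosus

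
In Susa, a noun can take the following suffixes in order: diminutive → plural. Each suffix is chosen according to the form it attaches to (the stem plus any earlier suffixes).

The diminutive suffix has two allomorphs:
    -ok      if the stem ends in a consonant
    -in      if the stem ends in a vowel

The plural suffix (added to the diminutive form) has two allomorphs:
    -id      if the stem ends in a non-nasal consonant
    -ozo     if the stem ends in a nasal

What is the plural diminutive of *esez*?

esezokid

The final sound of *esez* is /z/, which is a consonant, so the diminutive suffix is -ok, giving *esezok*.
The final consonant of the diminutive form *esezok* is /k/, which is non-nasal, so the plural suffix is -id, giving *esezokid*.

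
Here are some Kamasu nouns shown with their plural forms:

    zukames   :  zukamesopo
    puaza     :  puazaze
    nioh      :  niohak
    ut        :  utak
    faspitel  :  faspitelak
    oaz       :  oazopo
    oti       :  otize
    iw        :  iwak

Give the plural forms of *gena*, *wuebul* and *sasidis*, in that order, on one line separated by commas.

The pattern is sibilance of the final sound: -opo when the stem ends in a sibilant (*zukames*, *oaz*); -ak when the stem ends in a non-sibilant consonant (*nioh*, *ut*, *faspitel*, *iw*); -ze when the stem ends in a vowel (*puaza*, *oti*).
The final sound of *gena* is /a/, which is a vowel, so the suffix is -ze, giving *genaze*.
*wuebul*: final sound = /l/, a non-sibilant consonant → -ak → *wuebulak*.
Since the final sound of *sasidis* is /s/ (a sibilant), it takes -opo, giving *sasidisopo*.

genaze, wuebulak, sasidisopo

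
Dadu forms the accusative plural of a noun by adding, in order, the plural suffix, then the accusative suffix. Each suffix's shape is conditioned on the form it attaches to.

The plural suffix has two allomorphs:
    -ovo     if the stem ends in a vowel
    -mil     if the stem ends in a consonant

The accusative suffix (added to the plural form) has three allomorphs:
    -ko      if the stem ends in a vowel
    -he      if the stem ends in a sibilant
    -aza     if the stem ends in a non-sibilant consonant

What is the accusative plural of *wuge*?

wugeovoko

The final sound of *wuge* is /e/, which is a vowel, so the plural suffix is -ovo, giving *wugeovo*.
Since the final sound of the plural form *wugeovo* is /o/ (a vowel), it takes -ko, giving *wugeovoko*.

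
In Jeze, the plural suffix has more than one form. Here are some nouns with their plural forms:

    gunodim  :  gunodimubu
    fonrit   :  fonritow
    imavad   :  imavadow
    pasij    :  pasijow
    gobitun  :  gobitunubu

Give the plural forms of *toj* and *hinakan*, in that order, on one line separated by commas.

tojow, hinakanubu

The alternation tracks the final consonant of the stem — -ubu when the stem ends in a nasal (*gunodim*, *gobitun*); -ow when the stem ends in a non-nasal consonant (*fonrit*, *imavad*, *pasij*).
The final consonant of *toj* is /j/, which is non-nasal, so the suffix is -ow, giving *tojow*.
Since the final consonant of *hinakan* is /n/ (a nasal), it takes -ubu, giving *hinakanubu*.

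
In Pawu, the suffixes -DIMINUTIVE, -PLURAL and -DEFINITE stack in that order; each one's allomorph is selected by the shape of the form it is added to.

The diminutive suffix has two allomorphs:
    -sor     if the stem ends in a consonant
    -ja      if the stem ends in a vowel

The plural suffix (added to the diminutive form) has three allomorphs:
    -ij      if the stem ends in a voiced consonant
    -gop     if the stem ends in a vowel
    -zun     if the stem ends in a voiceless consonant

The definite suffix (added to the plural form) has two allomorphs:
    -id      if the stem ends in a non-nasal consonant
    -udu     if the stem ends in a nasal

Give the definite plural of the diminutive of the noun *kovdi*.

*kovdi* — final sound /i/ (a vowel) → -ja → *kovdija*.
The diminutive form *kovdija*: final sound = /a/, a vowel → -gop → *kovdijagop*.
The plural form *kovdijagop* — final consonant /p/ (non-nasal) → -id → *kovdijagopid*.

kovdijagopid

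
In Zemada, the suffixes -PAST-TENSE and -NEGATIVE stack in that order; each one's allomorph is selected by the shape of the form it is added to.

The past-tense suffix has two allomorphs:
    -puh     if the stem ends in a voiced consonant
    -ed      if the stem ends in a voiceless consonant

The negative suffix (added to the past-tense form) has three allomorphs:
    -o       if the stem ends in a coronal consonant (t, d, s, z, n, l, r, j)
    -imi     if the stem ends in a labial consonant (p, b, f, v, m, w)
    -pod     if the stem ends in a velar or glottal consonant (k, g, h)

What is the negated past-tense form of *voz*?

*voz*: final consonant = /z/, voiced → -puh → *vozpuh*.
Since the final consonant of the past-tense form *vozpuh* is /h/ (velar/glottal), it takes -pod, giving *vozpuhpod*.

vozpuhpod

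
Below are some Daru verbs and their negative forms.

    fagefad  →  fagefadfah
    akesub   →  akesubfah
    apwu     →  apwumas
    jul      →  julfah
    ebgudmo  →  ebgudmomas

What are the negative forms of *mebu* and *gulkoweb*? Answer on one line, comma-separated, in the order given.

mebumas, gulkowebfah

Looking at the final sound of each stem: -fah when the stem ends in a consonant (*fagefad*, *akesub*, *jul*); -mas when the stem ends in a vowel (*apwu*, *ebgudmo*).
The final sound of *mebu* is /u/, which is a vowel, so the suffix is -mas, giving *mebumas*.
*gulkoweb*: final sound = /b/, a consonant → -fah → *gulkowebfah*.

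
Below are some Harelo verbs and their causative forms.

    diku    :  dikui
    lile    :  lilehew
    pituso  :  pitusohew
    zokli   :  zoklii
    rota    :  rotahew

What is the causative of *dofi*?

The alternation tracks the last vowel of the stem — -i when the last vowel of the stem is a high vowel (*diku*, *zokli*); -hew when the last vowel of the stem is a non-high vowel (*lile*, *pituso*, *rota*).
The last vowel of *dofi* is /i/, which is a high vowel, so the suffix is -i, giving *dofii*.

dofii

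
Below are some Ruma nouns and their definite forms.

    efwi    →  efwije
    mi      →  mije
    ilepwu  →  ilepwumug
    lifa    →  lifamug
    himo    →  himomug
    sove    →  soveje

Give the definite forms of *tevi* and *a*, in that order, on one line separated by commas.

tevije, amug

Looking at the last vowel of each stem: -je when the last vowel of the stem is a front vowel (*efwi*, *mi*, *sove*); -mug when the last vowel of the stem is a back vowel (*ilepwu*, *lifa*, *himo*).
Since the last vowel of *tevi* is /i/ (a front vowel), it takes -je, giving *tevije*.
Since the last vowel of *a* is /a/ (a back vowel), it takes -mug, giving *amug*.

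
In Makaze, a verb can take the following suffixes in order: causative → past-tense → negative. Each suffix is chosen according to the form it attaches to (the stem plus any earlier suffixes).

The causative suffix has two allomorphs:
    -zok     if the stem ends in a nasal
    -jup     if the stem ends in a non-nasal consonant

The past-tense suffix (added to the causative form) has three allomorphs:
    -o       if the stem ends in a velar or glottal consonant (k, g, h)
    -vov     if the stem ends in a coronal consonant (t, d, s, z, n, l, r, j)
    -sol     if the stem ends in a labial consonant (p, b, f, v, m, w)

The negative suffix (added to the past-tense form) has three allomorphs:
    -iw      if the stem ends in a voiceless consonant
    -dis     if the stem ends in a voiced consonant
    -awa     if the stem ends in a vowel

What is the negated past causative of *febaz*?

febazjupsoldis

Since the final consonant of *febaz* is /z/ (non-nasal), it takes -jup, giving *febazjup*.
Since the final consonant of the causative form *febazjup* is /p/ (labial), it takes -sol, giving *febazjupsol*.
Since the final sound of the past-tense form *febazjupsol* is /l/ (a voiced consonant), it takes -dis, giving *febazjupsoldis*.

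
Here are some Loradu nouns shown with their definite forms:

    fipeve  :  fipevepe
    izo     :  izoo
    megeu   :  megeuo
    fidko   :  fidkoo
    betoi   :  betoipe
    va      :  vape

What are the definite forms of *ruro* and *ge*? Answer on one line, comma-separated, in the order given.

ruroo, gepe

The pattern is rounding harmony: -o when the last vowel of the stem is a rounded vowel (*izo*, *megeu*, *fidko*); -pe when the last vowel of the stem is an unrounded vowel (*fipeve*, *betoi*, *va*).
Since the last vowel of *ruro* is /o/ (a rounded vowel), it takes -o, giving *ruroo*.
Since the last vowel of *ge* is /e/ (an unrounded vowel), it takes -pe, giving *gepe*.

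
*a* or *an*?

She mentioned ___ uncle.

an

The indefinite article is chosen by the initial *sound* of the following word, not its spelling.
*uncle* begins with the sound /ʌ/ (u pronounced /ʌ/) — a vowel sound.
So the article is *an*: She mentioned an uncle.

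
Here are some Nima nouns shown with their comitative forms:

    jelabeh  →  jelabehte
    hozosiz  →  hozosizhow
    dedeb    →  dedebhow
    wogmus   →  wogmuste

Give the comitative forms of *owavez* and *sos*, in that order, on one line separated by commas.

owavezhow, soste

The alternation tracks the final consonant of the stem — -te when the stem ends in a voiceless consonant (*jelabeh*, *wogmus*); -how when the stem ends in a voiced consonant (*hozosiz*, *dedeb*).
Since the final consonant of *owavez* is /z/ (voiced), it takes -how, giving *owavezhow*.
The final consonant of *sos* is /s/, which is voiceless, so the suffix is -te, giving *soste*.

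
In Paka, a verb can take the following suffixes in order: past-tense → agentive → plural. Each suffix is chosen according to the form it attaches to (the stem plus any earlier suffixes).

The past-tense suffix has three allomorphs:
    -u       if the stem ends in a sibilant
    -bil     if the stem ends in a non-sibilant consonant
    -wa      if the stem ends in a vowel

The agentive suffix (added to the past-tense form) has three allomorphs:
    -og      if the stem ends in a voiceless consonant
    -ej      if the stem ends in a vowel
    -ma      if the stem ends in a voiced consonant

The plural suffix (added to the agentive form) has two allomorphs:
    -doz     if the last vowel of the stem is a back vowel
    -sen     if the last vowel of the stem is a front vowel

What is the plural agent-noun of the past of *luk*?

*luk*: final sound = /k/, a non-sibilant consonant → -bil → *lukbil*.
The past-tense form *lukbil* — final sound /l/ (a voiced consonant) → -ma → *lukbilma*.
The agentive form *lukbilma*: last vowel = /a/, a back vowel → -doz → *lukbilmadoz*.

lukbilmadoz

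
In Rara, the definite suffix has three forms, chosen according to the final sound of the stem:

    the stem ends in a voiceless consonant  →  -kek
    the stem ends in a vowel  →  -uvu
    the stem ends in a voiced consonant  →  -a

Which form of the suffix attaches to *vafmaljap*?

-kek

*vafmaljap*: final sound = /p/, a voiceless consonant → -kek.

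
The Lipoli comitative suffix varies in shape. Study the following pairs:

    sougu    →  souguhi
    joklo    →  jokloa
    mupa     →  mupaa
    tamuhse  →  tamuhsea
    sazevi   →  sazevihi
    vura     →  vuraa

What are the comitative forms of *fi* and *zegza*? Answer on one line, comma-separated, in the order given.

fihi, zegzaa

The alternation tracks the last vowel of the stem — -hi when the last vowel of the stem is a high vowel (*sougu*, *sazevi*); -a when the last vowel of the stem is a non-high vowel (*joklo*, *mupa*, *tamuhse*, *vura*).
The last vowel of *fi* is /i/, which is a high vowel, so the suffix is -hi, giving *fihi*.
*zegza* — last vowel /a/ (a non-high vowel) → -a → *zegzaa*.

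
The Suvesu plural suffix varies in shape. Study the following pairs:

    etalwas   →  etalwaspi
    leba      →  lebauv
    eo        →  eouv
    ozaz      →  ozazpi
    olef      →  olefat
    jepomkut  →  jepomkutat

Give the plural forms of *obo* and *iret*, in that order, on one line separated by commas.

obouv, iretat

The suffix is conditioned by the final sound: -pi when the stem ends in a sibilant (*etalwas*, *ozaz*); -at when the stem ends in a non-sibilant consonant (*olef*, *jepomkut*); -uv when the stem ends in a vowel (*leba*, *eo*).
*obo* — final sound /o/ (a vowel) → -uv → *obouv*.
Since the final sound of *iret* is /t/ (a non-sibilant consonant), it takes -at, giving *iretat*.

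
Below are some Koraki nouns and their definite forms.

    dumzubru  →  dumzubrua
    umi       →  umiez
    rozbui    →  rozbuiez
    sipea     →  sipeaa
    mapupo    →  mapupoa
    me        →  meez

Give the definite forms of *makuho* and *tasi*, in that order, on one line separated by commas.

The alternation tracks the last vowel of the stem — -ez when the last vowel of the stem is a front vowel (*umi*, *rozbui*, *me*); -a when the last vowel of the stem is a back vowel (*dumzubru*, *sipea*, *mapupo*).
Since the last vowel of *makuho* is /o/ (a back vowel), it takes -a, giving *makuhoa*.
*tasi*: last vowel = /i/, a front vowel → -ez → *tasiez*.

makuhoa, tasiez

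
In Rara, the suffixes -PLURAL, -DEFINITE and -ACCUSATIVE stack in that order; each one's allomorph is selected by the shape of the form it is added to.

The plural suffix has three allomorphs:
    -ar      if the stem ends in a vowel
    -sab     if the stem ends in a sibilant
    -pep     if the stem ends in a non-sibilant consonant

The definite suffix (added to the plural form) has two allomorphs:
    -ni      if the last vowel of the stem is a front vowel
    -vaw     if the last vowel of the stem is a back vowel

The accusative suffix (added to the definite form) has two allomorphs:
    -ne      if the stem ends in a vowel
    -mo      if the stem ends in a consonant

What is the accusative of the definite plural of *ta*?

taarvawmo

*ta* — final sound /a/ (a vowel) → -ar → *taar*.
Since the last vowel of the plural form *taar* is /a/ (a back vowel), it takes -vaw, giving *taarvaw*.
The definite form *taarvaw* — final sound /w/ (a consonant) → -mo → *taarvawmo*.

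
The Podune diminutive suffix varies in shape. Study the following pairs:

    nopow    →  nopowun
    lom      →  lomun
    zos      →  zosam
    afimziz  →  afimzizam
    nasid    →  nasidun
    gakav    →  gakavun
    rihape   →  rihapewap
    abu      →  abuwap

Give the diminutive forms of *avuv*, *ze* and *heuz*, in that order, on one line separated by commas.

Looking at the final sound of each stem: -am when the stem ends in a sibilant (*zos*, *afimziz*); -un when the stem ends in a non-sibilant consonant (*nopow*, *lom*, *nasid*, *gakav*); -wap when the stem ends in a vowel (*rihape*, *abu*).
*avuv*: final sound = /v/, a non-sibilant consonant → -un → *avuvun*.
The final sound of *ze* is /e/, which is a vowel, so the suffix is -wap, giving *zewap*.
The final sound of *heuz* is /z/, which is a sibilant, so the suffix is -am, giving *heuzam*.

avuvun, zewap, heuzam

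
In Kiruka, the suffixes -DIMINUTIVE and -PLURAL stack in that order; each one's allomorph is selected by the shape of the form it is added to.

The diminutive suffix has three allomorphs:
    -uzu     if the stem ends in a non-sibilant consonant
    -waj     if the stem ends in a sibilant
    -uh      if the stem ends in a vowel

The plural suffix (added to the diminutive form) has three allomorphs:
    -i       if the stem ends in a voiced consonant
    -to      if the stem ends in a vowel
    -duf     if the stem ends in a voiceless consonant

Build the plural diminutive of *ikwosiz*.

Since the final sound of *ikwosiz* is /z/ (a sibilant), it takes -waj, giving *ikwosizwaj*.
The final sound of the diminutive form *ikwosizwaj* is /j/, which is a voiced consonant, so the plural suffix is -i, giving *ikwosizwaji*.

ikwosizwaji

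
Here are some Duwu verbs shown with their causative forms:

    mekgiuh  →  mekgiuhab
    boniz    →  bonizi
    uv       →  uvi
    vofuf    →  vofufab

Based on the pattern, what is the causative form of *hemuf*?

hemufab

The alternation tracks the final consonant of the stem — -ab when the stem ends in a voiceless consonant (*mekgiuh*, *vofuf*); -i when the stem ends in a voiced consonant (*boniz*, *uv*).
*hemuf*: final consonant = /f/, voiceless → -ab → *hemufab*.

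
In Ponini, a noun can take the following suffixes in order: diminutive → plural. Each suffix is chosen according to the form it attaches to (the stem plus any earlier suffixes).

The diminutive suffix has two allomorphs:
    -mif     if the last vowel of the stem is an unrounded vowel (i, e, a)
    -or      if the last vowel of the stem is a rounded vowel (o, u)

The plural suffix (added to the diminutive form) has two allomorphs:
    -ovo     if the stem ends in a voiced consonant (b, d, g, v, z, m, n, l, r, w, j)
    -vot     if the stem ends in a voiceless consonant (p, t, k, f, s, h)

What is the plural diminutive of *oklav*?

*oklav*: last vowel = /a/, an unrounded vowel → -mif → *oklavmif*.
The final consonant of the diminutive form *oklavmif* is /f/, which is voiceless, so the plural suffix is -vot, giving *oklavmifvot*.

oklavmifvot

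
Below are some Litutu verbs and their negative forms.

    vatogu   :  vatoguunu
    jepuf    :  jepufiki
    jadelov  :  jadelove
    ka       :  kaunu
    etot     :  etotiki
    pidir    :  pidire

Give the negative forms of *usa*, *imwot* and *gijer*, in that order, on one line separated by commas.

The alternation tracks the final sound of the stem — -iki when the stem ends in a voiceless consonant (*jepuf*, *etot*); -e when the stem ends in a voiced consonant (*jadelov*, *pidir*); -unu when the stem ends in a vowel (*vatogu*, *ka*).
*usa*: final sound = /a/, a vowel → -unu → *usaunu*.
The final sound of *imwot* is /t/, which is a voiceless consonant, so the suffix is -iki, giving *imwotiki*.
The final sound of *gijer* is /r/, which is a voiced consonant, so the suffix is -e, giving *gijere*.

usaunu, imwotiki, gijere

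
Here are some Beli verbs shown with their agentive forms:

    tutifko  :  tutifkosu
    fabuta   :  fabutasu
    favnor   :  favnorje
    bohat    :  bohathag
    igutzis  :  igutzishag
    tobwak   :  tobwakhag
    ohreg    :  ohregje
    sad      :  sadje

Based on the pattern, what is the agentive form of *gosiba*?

gosibasu

The suffix is conditioned by the final sound: -hag when the stem ends in a voiceless consonant (*bohat*, *igutzis*, *tobwak*); -je when the stem ends in a voiced consonant (*favnor*, *ohreg*, *sad*); -su when the stem ends in a vowel (*tutifko*, *fabuta*).
Since the final sound of *gosiba* is /a/ (a vowel), it takes -su, giving *gosibasu*.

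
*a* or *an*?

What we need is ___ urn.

an

The indefinite article is chosen by the initial *sound* of the following word, not its spelling.
*urn* begins with the sound /ɜr/ (u pronounced /ɜr/) — a vowel sound.
So the article is *an*: What we need is an urn.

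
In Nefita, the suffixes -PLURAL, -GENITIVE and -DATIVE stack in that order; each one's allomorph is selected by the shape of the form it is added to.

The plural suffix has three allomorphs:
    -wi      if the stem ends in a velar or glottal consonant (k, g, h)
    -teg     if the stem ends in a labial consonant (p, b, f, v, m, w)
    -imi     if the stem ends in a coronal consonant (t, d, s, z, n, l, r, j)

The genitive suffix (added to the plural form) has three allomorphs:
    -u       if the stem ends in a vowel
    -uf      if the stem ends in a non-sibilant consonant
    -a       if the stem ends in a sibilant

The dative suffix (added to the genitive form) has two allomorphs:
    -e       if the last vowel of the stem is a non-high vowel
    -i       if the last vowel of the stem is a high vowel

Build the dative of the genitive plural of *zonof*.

zonoftegufi

*zonof* — final consonant /f/ (labial) → -teg → *zonofteg*.
The plural form *zonofteg* — final sound /g/ (a non-sibilant consonant) → -uf → *zonofteguf*.
Since the last vowel of the genitive form *zonofteguf* is /u/ (a high vowel), it takes -i, giving *zonoftegufi*.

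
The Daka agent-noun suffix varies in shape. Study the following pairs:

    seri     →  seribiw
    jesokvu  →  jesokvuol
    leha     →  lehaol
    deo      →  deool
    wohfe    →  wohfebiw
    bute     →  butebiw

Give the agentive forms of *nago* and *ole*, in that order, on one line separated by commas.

nagool, olebiw

Looking at the last vowel of each stem: -biw when the last vowel of the stem is a front vowel (*seri*, *wohfe*, *bute*); -ol when the last vowel of the stem is a back vowel (*jesokvu*, *leha*, *deo*).
*nago*: last vowel = /o/, a back vowel → -ol → *nagool*.
The last vowel of *ole* is /e/, which is a front vowel, so the suffix is -biw, giving *olebiw*.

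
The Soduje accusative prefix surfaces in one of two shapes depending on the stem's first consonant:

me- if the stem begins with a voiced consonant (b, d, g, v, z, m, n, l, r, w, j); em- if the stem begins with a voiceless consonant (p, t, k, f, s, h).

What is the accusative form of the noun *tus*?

emtus

The first consonant of *tus* is /t/, which is voiceless, so the prefix is em-, giving *emtus*.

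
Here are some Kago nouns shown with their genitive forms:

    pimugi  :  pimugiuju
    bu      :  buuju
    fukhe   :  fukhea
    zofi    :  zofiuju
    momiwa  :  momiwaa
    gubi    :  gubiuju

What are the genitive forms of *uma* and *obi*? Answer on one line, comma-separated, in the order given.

umaa, obiuju

The pattern is height harmony: -uju when the last vowel of the stem is a high vowel (*pimugi*, *bu*, *zofi*, *gubi*); -a when the last vowel of the stem is a non-high vowel (*fukhe*, *momiwa*).
The last vowel of *uma* is /a/, which is a non-high vowel, so the suffix is -a, giving *umaa*.
*obi* — last vowel /i/ (a high vowel) → -uju → *obiuju*.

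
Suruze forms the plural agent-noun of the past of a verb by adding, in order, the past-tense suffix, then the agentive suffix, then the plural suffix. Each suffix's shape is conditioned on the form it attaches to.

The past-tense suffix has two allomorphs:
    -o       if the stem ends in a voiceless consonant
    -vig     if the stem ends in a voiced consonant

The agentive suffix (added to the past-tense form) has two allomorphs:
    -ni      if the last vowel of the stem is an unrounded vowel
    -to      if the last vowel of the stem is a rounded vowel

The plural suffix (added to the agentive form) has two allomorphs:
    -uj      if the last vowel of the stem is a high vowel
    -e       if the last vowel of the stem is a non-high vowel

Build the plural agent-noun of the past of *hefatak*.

The final consonant of *hefatak* is /k/, which is voiceless, so the past-tense suffix is -o, giving *hefatako*.
The past-tense form *hefatako*: last vowel = /o/, a rounded vowel → -to → *hefatakoto*.
The last vowel of the agentive form *hefatakoto* is /o/, which is a non-high vowel, so the plural suffix is -e, giving *hefatakotoe*.

hefatakotoe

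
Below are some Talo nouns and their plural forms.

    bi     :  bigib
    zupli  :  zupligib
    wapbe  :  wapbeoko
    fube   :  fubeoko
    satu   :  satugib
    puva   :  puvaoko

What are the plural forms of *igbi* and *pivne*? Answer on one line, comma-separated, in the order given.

The suffix is conditioned by the last vowel: -gib when the last vowel of the stem is a high vowel (*bi*, *zupli*, *satu*); -oko when the last vowel of the stem is a non-high vowel (*wapbe*, *fube*, *puva*).
*igbi*: last vowel = /i/, a high vowel → -gib → *igbigib*.
*pivne*: last vowel = /e/, a non-high vowel → -oko → *pivneoko*.

igbigib, pivneoko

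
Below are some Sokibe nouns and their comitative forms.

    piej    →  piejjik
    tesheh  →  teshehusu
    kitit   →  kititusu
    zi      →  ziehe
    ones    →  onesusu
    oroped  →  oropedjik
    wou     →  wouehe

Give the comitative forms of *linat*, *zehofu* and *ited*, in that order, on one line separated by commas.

Looking at the final sound of each stem: -usu when the stem ends in a voiceless consonant (*tesheh*, *kitit*, *ones*); -jik when the stem ends in a voiced consonant (*piej*, *oroped*); -ehe when the stem ends in a vowel (*zi*, *wou*).
*linat*: final sound = /t/, a voiceless consonant → -usu → *linatusu*.
*zehofu* — final sound /u/ (a vowel) → -ehe → *zehofuehe*.
The final sound of *ited* is /d/, which is a voiced consonant, so the suffix is -jik, giving *itedjik*.

linatusu, zehofuehe, itedjik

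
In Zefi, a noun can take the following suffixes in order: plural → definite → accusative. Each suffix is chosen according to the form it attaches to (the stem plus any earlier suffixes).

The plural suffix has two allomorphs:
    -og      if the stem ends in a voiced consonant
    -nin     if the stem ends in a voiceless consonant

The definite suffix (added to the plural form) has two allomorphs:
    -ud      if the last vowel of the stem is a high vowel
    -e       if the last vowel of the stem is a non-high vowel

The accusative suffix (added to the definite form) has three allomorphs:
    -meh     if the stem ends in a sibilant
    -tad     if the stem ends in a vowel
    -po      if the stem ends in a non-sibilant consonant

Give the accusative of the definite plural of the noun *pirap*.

The final consonant of *pirap* is /p/, which is voiceless, so the plural suffix is -nin, giving *pirapnin*.
The plural form *pirapnin*: last vowel = /i/, a high vowel → -ud → *pirapninud*.
The definite form *pirapninud*: final sound = /d/, a non-sibilant consonant → -po → *pirapninudpo*.

pirapninudpo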